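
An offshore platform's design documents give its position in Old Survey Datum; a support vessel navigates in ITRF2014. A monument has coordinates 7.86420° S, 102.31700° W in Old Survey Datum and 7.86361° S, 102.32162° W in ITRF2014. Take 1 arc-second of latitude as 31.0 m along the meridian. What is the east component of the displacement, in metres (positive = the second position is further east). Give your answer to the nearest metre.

ΔE = -511 m

Δφ = -7.86361° − -7.86420° = +0.00059°; Δλ = -102.32162° − -102.31700° = -0.00462°.
1° of latitude = 3600 × 31.00 = 111600 m.
ΔN = Δφ × 111600 = 65.8 m; ΔE = Δλ × 111600 × cos(-7.86420°) = -0.00462 × 111600 × 0.990595 = -510.7 m.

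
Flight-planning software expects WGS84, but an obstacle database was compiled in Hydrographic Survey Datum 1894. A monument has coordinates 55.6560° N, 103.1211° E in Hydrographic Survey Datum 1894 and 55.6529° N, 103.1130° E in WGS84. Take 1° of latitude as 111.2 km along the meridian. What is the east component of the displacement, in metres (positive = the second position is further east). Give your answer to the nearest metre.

ΔE = -508 m

Δφ = 55.6529° − 55.6560° = -0.0031°; Δλ = 103.1130° − 103.1211° = -0.0081°.
ΔN = Δφ × 111200 = -344.7 m; ΔE = Δλ × 111200 × cos(55.6560°) = -0.0081 × 111200 × 0.564160 = -508.2 m.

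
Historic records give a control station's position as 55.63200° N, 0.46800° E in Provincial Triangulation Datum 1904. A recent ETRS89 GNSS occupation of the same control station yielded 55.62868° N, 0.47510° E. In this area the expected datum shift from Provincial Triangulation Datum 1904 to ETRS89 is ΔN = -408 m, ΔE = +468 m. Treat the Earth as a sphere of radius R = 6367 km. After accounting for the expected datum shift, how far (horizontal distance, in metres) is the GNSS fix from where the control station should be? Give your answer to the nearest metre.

45 m

Observed coordinate differences: Δφ = -0.00332°, Δλ = +0.00710°.
Converting to metres (1° lat = 111125 m, cos φ = 0.564506): observed ΔN = -368.9 m, observed ΔE = 445.4 m.
Subtracting the expected shift leaves a residual of -368.9 − (-408) = 39.1 m north and 445.4 − (468) = -22.6 m east.
Residual distance = √(39.1² + (-22.6)²) = 45.1 m.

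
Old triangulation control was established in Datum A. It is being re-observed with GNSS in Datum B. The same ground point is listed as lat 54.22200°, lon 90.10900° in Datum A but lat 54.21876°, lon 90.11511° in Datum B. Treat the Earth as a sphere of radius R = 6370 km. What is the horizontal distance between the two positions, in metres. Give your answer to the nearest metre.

536 m

Δφ = 54.21876° − 54.22200° = -0.00324°; Δλ = 90.11511° − 90.10900° = +0.00611°.
1° along a meridian = πR/180 = 111177 m.
ΔN = Δφ × 111177 = -360.2 m; ΔE = Δλ × 111177 × cos(54.22200°) = +0.00611 × 111177 × 0.584646 = 397.1 m.
Distance = √(ΔE² + ΔN²) = √(397.1² + (-360.2)²) = 536.2 m.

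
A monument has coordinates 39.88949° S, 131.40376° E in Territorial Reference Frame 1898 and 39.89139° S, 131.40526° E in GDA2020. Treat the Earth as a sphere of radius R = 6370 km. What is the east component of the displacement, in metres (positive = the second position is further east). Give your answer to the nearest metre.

Δφ = -39.89139° − -39.88949° = -0.00190°; Δλ = 131.40526° − 131.40376° = +0.00150°.
1° along a meridian = πR/180 = 111177 m.
ΔN = Δφ × 111177 = -211.2 m; ΔE = Δλ × 111177 × cos(-39.88949°) = +0.00150 × 111177 × 0.767283 = 128.0 m.

ΔE = 128 m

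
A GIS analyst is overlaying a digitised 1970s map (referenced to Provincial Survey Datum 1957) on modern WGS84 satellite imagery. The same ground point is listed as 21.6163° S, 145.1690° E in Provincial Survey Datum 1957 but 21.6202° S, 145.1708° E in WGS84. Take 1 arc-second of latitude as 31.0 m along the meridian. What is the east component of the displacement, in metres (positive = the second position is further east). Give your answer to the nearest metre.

ΔE = 187 m

Δφ = -21.6202° − -21.6163° = -0.0039°; Δλ = 145.1708° − 145.1690° = +0.0018°.
1° of latitude = 3600 × 31.00 = 111600 m.
ΔN = Δφ × 111600 = -435.2 m; ΔE = Δλ × 111600 × cos(-21.6163°) = +0.0018 × 111600 × 0.929672 = 186.8 m.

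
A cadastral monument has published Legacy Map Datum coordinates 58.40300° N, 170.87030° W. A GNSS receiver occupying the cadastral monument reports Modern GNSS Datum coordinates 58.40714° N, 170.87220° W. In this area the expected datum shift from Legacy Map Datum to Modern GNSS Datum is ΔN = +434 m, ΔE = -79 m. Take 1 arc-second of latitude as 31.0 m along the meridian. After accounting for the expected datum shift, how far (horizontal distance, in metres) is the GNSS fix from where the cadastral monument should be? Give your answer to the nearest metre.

43 m

Observed coordinate differences: Δφ = +0.00414°, Δλ = -0.00190°.
Converting to metres (1° lat = 111600 m, cos φ = 0.523941): observed ΔN = 462.0 m, observed ΔE = -111.1 m.
Subtracting the expected shift leaves a residual of 462.0 − (434) = 28.0 m north and -111.1 − (-79) = -32.1 m east.
Residual distance = √(28.0² + (-32.1)²) = 42.6 m.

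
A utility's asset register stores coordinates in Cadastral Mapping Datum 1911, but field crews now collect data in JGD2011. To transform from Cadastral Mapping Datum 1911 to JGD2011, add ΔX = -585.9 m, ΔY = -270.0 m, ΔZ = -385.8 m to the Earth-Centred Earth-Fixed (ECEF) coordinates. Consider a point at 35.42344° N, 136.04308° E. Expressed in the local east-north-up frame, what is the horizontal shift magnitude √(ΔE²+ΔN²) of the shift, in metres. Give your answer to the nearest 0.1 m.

751.0 m

The local east axis at (φ, λ) is (−sin λ, cos λ, 0), so ΔE = −sin(136.04308°)·(-585.9) + cos(136.04308°)·(-270.0) = 601.05 m.
The local north axis is (−sin φ cos λ, −sin φ sin λ, cos φ), giving ΔN = -244.462 + 108.627 − 314.385 = -450.22 m.
Horizontal magnitude = √(ΔE² + ΔN²) = √(601.05² + (-450.22)²) = 750.97 m.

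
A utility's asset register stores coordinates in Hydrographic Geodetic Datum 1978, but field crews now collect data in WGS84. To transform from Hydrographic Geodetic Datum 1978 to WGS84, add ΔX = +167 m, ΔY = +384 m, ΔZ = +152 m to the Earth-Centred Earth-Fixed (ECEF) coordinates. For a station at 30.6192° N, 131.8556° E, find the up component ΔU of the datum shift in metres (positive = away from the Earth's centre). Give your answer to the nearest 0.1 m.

At φ = 30.6192°, λ = 131.8556°: sin φ = 0.509330, cos φ = 0.860571, sin λ = 0.744829, cos λ = -0.667256.
ΔU = cos φ cos λ·ΔX + cos φ sin λ·ΔY + sin φ·ΔZ = (0.860571)(-0.667256)(167) + (0.860571)(0.744829)(384) + (0.509330)(152) = 227.66 m.

ΔU = 227.7 m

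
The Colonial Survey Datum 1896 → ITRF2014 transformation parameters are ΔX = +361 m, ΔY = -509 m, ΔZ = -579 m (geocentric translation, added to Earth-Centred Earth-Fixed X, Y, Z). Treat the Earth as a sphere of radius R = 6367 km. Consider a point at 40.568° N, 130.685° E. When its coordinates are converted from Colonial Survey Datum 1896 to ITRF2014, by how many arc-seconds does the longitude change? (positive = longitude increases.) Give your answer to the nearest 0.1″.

Δλ = 2.5″

sin φ = 0.650350, cos φ = 0.759635, sin λ = 0.758305, cos λ = -0.651900.
East component: ΔE = −sin λ·ΔX + cos λ·ΔY = −(0.758305)(361) + (-0.651900)(-509) = 58.07 m.
1° of latitude spans πR/180 = 111125 m; at latitude φ, 1° of longitude spans that × cos φ = 84414.5 m, so Δλ = 58.07 / 84414.5 × 3600 = 2.476″.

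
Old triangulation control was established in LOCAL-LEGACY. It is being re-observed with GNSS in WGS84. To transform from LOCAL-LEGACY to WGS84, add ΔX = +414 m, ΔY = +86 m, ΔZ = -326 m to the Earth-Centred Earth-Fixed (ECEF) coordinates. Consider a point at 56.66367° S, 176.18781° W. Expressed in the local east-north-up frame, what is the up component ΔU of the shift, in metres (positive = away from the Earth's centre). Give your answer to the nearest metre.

At φ = -56.66367°, λ = -176.18781°: sin φ = -0.835459, cos φ = 0.549553, sin λ = -0.066486, cos λ = -0.997787.
ΔU = cos φ cos λ·ΔX + cos φ sin λ·ΔY + sin φ·ΔZ = (0.549553)(-0.997787)(414) + (0.549553)(-0.066486)(86) + (-0.835459)(-326) = 42.21 m.

ΔU = 42 m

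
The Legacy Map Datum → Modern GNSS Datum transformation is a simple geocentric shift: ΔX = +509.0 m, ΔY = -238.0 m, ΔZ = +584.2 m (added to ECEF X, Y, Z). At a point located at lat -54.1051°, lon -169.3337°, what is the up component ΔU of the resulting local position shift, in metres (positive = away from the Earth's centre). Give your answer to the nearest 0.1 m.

At φ = -54.1051°, λ = -169.3337°: sin φ = -0.810094, cos φ = 0.586300, sin λ = -0.185089, cos λ = -0.982722.
ΔU = cos φ cos λ·ΔX + cos φ sin λ·ΔY + sin φ·ΔZ = (0.586300)(-0.982722)(509.0) + (0.586300)(-0.185089)(-238.0) + (-0.810094)(584.2) = -740.70 m.

ΔU = -740.7 m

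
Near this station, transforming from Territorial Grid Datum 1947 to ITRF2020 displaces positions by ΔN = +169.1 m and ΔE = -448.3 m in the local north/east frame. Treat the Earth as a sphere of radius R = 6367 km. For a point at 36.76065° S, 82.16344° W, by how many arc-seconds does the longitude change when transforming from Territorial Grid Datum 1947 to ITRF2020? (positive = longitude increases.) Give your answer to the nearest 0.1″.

At latitude -36.76065°, cos φ = 0.801143.
One radian of longitude at latitude φ spans R cos φ, so Δλ = ΔE / (R cos φ) = -448.3 / (6367000 × 0.801143) = -8.7887e-05 rad = -18.128″.

Δλ = -18.1″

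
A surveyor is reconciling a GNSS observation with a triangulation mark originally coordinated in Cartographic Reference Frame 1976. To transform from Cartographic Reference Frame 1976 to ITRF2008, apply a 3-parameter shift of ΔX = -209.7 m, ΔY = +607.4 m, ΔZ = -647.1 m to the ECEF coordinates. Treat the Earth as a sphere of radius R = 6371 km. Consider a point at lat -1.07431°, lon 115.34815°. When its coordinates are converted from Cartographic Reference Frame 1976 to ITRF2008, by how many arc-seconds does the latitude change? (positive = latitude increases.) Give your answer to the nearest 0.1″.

sin φ = -0.018749, cos φ = 0.999824, sin λ = 0.903723, cos λ = -0.428117.
North component: ΔN = −sin φ cos λ·ΔX − sin φ sin λ·ΔY + cos φ·ΔZ = −(-0.018749)(-0.428117)(-209.7) − (-0.018749)(0.903723)(607.4) + (0.999824)(-647.1) = -635.01 m.
1° of latitude spans πR/180 = 111195 m, so Δφ = -635.01 / 111195 × 3600 = -20.559″.

Δφ = -20.6″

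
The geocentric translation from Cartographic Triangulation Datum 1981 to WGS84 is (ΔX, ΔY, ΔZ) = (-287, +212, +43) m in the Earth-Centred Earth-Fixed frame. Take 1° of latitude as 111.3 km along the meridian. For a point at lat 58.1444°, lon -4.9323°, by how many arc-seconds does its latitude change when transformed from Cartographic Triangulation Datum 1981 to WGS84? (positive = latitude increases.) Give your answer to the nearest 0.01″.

Δφ = 9.09″

sin φ = 0.849381, cos φ = 0.527780, sin λ = -0.085979, cos λ = 0.996297.
North component: ΔN = −sin φ cos λ·ΔX − sin φ sin λ·ΔY + cos φ·ΔZ = −(0.849381)(0.996297)(-287) − (0.849381)(-0.085979)(212) + (0.527780)(43) = 281.05 m.
1° of latitude spans 111300 m, so Δφ = 281.05 / 111300 × 3600 = 9.090″.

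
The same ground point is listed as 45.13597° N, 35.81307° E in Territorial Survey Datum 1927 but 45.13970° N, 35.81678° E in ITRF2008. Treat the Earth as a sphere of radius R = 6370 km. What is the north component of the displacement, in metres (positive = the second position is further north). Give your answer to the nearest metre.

ΔN = 415 m

Δφ = 45.13970° − 45.13597° = +0.00373°; Δλ = 35.81678° − 35.81307° = +0.00371°.
1° along a meridian = πR/180 = 111177 m.
ΔN = Δφ × 111177 = 414.7 m; ΔE = Δλ × 111177 × cos(45.13597°) = +0.00371 × 111177 × 0.705427 = 291.0 m.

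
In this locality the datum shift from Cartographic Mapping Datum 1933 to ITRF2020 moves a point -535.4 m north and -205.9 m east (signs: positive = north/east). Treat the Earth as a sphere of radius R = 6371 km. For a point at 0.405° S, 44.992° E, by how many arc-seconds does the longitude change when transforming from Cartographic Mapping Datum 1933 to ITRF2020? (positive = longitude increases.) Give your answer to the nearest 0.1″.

Δλ = -6.7″

At latitude -0.405°, cos φ = 0.999975.
One radian of longitude at latitude φ spans R cos φ, so Δλ = ΔE / (R cos φ) = -205.9 / (6371000 × 0.999975) = -3.2319e-05 rad = -6.666″.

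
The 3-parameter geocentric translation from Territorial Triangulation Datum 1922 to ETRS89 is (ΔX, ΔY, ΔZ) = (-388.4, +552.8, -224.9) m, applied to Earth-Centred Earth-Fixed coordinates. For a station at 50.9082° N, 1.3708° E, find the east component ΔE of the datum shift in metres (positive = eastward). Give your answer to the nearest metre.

ΔE = 562 m

At φ = 50.9082°, λ = 1.3708°: sin φ = 0.776137, cos φ = 0.630565, sin λ = 0.023923, cos λ = 0.999714.
ΔE = −sin λ·ΔX + cos λ·ΔY = −(0.023923)·(-388.4) + (0.999714)·(552.8) = 561.93 m.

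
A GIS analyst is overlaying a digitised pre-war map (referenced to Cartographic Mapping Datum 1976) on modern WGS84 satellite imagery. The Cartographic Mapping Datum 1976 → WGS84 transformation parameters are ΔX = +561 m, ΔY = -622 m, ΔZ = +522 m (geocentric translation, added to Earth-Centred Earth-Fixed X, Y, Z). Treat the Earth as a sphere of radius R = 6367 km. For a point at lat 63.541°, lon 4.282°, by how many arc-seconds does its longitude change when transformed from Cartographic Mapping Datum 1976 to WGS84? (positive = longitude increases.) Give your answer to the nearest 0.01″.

Δλ = -48.14″

sin φ = 0.895253, cos φ = 0.445557, sin λ = 0.074665, cos λ = 0.997209.
East component: ΔE = −sin λ·ΔX + cos λ·ΔY = −(0.074665)(561) + (0.997209)(-622) = -662.15 m.
1° of latitude spans πR/180 = 111125 m; at latitude φ, 1° of longitude spans that × cos φ = 49512.6 m, so Δλ = -662.15 / 49512.6 × 3600 = -48.144″.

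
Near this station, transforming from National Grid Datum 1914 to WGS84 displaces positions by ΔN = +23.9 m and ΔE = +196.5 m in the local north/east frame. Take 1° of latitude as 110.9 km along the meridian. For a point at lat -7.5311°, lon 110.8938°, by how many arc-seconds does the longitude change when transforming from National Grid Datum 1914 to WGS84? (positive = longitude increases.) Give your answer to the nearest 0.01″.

Δλ = 6.43″

At latitude -7.5311°, cos φ = 0.991374.
1° of longitude at this latitude = 110.9 × cos φ = 109.94 km, so Δλ = 196.5 / 109943.4 = 0.0017873° = 6.434″.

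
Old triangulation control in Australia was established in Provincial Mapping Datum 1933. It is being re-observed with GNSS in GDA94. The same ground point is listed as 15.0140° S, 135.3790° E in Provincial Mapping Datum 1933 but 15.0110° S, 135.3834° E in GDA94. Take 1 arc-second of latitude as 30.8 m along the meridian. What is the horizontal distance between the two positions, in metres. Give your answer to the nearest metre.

Δφ = -15.0110° − -15.0140° = +0.0030°; Δλ = 135.3834° − 135.3790° = +0.0044°.
1° of latitude = 3600 × 30.80 = 110880 m.
ΔN = Δφ × 110880 = 332.6 m; ΔE = Δλ × 110880 × cos(-15.0140°) = +0.0044 × 110880 × 0.965863 = 471.2 m.
Distance = √(ΔE² + ΔN²) = √(471.2² + 332.6²) = 576.8 m.

577 m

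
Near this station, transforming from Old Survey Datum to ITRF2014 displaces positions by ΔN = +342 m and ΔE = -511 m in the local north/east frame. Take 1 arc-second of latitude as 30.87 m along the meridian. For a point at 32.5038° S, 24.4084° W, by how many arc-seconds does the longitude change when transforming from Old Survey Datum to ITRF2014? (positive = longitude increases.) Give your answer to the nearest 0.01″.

Δλ = -19.63″

At latitude -32.5038°, cos φ = 0.843356.
1″ of longitude at this latitude = 30.87 × cos φ = 26.0344 m, so Δλ = -511.0 / 26.0344 = -19.628″.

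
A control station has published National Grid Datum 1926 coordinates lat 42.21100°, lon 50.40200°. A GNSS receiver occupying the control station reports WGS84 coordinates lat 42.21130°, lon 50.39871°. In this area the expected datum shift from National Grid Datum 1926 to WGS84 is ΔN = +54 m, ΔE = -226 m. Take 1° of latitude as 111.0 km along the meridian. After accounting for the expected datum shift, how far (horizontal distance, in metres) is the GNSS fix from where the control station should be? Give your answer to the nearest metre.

49 m

Observed coordinate differences: Δφ = +0.00030°, Δλ = -0.00329°.
Converting to metres (1° lat = 111000 m, cos φ = 0.740676): observed ΔN = 33.3 m, observed ΔE = -270.5 m.
Subtracting the expected shift leaves a residual of 33.3 − (54) = -20.7 m north and -270.5 − (-226) = -44.5 m east.
Residual distance = √((-20.7)² + (-44.5)²) = 49.1 m.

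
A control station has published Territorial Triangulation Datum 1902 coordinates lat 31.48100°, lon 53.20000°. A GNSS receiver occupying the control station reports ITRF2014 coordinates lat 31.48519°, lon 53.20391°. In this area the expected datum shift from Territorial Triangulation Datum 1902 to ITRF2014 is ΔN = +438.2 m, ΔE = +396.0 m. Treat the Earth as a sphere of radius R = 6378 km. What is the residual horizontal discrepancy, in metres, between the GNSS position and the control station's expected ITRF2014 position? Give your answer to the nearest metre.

Observed coordinate differences: Δφ = +0.00419°, Δλ = +0.00391°.
Converting to metres (1° lat = 111317 m, cos φ = 0.852813): observed ΔN = 466.4 m, observed ΔE = 371.2 m.
Subtracting the expected shift leaves a residual of 466.4 − (438.2) = 28.2 m north and 371.2 − (396.0) = -24.8 m east.
Residual distance = √(28.2² + (-24.8)²) = 37.6 m.

38 m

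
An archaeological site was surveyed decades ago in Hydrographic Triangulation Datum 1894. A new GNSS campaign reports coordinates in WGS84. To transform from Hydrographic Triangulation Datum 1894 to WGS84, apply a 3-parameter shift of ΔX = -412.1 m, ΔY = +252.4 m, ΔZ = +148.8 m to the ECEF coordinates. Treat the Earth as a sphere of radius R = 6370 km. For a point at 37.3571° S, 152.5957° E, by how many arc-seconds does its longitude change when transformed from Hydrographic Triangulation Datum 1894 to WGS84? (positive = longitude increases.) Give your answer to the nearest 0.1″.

Δλ = -1.4″

sin φ = -0.606781, cos φ = 0.794869, sin λ = 0.460266, cos λ = -0.887781.
East component: ΔE = −sin λ·ΔX + cos λ·ΔY = −(0.460266)(-412.1) + (-0.887781)(252.4) = -34.40 m.
1° of latitude spans πR/180 = 111177 m; at latitude φ, 1° of longitude spans that × cos φ = 88371.5 m, so Δλ = -34.40 / 88371.5 × 3600 = -1.401″.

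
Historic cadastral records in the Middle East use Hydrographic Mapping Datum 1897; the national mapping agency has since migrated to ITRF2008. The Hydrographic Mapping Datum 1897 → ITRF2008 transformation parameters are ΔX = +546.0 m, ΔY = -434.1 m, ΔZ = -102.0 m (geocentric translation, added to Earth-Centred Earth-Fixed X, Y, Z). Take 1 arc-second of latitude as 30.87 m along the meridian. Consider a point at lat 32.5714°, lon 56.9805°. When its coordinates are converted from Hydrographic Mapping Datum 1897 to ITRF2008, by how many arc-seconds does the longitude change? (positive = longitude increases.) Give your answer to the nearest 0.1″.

Δλ = -26.7″

sin φ = 0.538350, cos φ = 0.842721, sin λ = 0.838485, cos λ = 0.544924.
East component: ΔE = −sin λ·ΔX + cos λ·ΔY = −(0.838485)(546.0) + (0.544924)(-434.1) = -694.36 m.
1° of latitude spans 3600 × 30.87 = 111132 m; at latitude φ, 1° of longitude spans that × cos φ = 93653.3 m, so Δλ = -694.36 / 93653.3 × 3600 = -26.691″.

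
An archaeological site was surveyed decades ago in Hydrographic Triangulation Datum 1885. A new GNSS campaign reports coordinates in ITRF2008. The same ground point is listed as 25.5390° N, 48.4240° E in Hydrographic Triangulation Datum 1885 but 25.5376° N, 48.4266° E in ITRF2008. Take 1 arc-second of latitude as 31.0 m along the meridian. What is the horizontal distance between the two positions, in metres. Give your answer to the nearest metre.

Δφ = 25.5376° − 25.5390° = -0.0014°; Δλ = 48.4266° − 48.4240° = +0.0026°.
1° of latitude = 3600 × 31.00 = 111600 m.
ΔN = Δφ × 111600 = -156.2 m; ΔE = Δλ × 111600 × cos(25.5390°) = +0.0026 × 111600 × 0.902292 = 261.8 m.
Distance = √(ΔE² + ΔN²) = √(261.8² + (-156.2)²) = 304.9 m.

305 m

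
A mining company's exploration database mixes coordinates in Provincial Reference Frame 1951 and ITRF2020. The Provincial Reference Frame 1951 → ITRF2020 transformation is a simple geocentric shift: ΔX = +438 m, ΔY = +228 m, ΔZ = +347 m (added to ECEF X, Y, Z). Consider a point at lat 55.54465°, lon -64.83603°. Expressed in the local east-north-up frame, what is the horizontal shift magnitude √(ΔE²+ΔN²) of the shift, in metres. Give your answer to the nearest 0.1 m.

At φ = 55.54465°, λ = -64.83603°: sin φ = 0.824567, cos φ = 0.565764, sin λ = -0.905095, cos λ = 0.425210.
ΔE = −sin λ·ΔX + cos λ·ΔY = −(-0.905095)·(438) + (0.425210)·(228) = 493.38 m.
ΔN = −sin φ cos λ·ΔX − sin φ sin λ·ΔY + cos φ·ΔZ = −(0.824567)(0.425210)(438) − (0.824567)(-0.905095)(228) + (0.565764)(347) = 212.91 m.
Horizontal magnitude = √(ΔE² + ΔN²) = √(493.38² + 212.91²) = 537.36 m.

537.4 m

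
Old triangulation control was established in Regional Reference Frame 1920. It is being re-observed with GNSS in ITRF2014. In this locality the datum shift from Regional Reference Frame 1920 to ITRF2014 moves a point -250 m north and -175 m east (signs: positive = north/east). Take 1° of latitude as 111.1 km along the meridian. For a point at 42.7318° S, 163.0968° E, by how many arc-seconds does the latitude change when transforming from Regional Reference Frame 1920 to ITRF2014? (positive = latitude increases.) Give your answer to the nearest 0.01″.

Δφ = -8.10″

1° of latitude = 111.1 km, so Δφ = -250.0 / 111100 = -0.0022502° = -8.101″.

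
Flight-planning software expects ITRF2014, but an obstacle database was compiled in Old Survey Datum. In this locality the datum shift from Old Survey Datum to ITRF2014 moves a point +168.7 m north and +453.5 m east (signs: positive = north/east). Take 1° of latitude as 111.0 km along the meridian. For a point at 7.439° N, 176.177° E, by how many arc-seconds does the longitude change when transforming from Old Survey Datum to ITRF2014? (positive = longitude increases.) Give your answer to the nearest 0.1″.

Δλ = 14.8″

At latitude 7.439°, cos φ = 0.991583.
1° of longitude at this latitude = 111.0 × cos φ = 110.07 km, so Δλ = 453.5 / 110065.7 = 0.0041203° = 14.833″.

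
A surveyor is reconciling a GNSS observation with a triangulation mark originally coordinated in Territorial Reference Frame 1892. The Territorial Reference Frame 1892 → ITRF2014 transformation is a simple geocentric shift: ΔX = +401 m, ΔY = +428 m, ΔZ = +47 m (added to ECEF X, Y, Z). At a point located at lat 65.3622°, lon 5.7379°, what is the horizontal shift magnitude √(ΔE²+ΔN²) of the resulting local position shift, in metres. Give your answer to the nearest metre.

543 m

At φ = 65.3622°, λ = 5.7379°: sin φ = 0.908961, cos φ = 0.416881, sin λ = 0.099978, cos λ = 0.994990.
ΔE = −sin λ·ΔX + cos λ·ΔY = −(0.099978)·(401) + (0.994990)·(428) = 385.76 m.
ΔN = −sin φ cos λ·ΔX − sin φ sin λ·ΔY + cos φ·ΔZ = −(0.908961)(0.994990)(401) − (0.908961)(0.099978)(428) + (0.416881)(47) = -381.97 m.
Horizontal magnitude = √(ΔE² + ΔN²) = √(385.76² + (-381.97)²) = 542.88 m.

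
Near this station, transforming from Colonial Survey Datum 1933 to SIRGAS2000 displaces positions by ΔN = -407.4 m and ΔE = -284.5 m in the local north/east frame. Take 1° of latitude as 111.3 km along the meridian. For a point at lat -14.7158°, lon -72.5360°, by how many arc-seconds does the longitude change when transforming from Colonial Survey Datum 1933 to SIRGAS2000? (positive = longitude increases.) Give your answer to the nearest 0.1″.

Δλ = -9.5″

At latitude -14.7158°, cos φ = 0.967198.
1° of longitude at this latitude = 111.3 × cos φ = 107.65 km, so Δλ = -284.5 / 107649.1 = -0.0026428° = -9.514″.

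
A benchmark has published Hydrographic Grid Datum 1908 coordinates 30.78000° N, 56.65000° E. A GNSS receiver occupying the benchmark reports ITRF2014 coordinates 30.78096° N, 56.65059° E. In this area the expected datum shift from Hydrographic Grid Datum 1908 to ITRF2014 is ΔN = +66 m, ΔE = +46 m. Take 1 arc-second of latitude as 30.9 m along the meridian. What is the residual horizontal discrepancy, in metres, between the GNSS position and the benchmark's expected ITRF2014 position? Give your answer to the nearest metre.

Observed coordinate differences: Δφ = +0.00096°, Δλ = +0.00059°.
Converting to metres (1° lat = 111240 m, cos φ = 0.859139): observed ΔN = 106.8 m, observed ΔE = 56.4 m.
Subtracting the expected shift leaves a residual of 106.8 − (66) = 40.8 m north and 56.4 − (46) = 10.4 m east.
Residual distance = √(40.8² + 10.4²) = 42.1 m.

42 m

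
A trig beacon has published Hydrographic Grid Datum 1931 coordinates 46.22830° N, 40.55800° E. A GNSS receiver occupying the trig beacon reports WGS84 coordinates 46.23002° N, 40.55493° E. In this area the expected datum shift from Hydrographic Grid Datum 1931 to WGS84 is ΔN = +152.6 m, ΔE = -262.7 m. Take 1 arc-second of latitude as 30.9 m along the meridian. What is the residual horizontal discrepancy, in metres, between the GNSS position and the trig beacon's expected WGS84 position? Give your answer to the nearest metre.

Observed coordinate differences: Δφ = +0.00172°, Δλ = -0.00307°.
Converting to metres (1° lat = 111240 m, cos φ = 0.691787): observed ΔN = 191.3 m, observed ΔE = -236.2 m.
Subtracting the expected shift leaves a residual of 191.3 − (152.6) = 38.7 m north and -236.2 − (-262.7) = 26.5 m east.
Residual distance = √(38.7² + 26.5²) = 46.9 m.

47 m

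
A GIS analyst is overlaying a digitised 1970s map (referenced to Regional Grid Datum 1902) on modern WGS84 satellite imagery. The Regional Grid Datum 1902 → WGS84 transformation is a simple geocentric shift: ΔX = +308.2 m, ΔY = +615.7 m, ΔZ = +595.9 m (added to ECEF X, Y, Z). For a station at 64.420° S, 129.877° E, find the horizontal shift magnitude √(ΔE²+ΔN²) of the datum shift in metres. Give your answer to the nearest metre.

The local east axis at (φ, λ) is (−sin λ, cos λ, 0), so ΔE = −sin(129.877°)·308.2 + cos(129.877°)·615.7 = -631.27 m.
The local north axis is (−sin φ cos λ, −sin φ sin λ, cos φ), giving ΔN = -178.232 + 426.189 + 257.292 = 505.25 m.
Horizontal magnitude = √(ΔE² + ΔN²) = √((-631.27)² + 505.25²) = 808.57 m.

809 m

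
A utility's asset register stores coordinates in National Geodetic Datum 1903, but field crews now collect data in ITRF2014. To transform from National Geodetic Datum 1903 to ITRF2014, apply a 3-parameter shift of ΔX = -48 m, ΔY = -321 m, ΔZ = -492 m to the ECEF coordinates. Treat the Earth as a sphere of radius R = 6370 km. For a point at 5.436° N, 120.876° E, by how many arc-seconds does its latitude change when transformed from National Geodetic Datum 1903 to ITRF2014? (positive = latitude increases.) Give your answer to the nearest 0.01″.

sin φ = 0.094734, cos φ = 0.995503, sin λ = 0.858280, cos λ = -0.513182.
North component: ΔN = −sin φ cos λ·ΔX − sin φ sin λ·ΔY + cos φ·ΔZ = −(0.094734)(-0.513182)(-48) − (0.094734)(0.858280)(-321) + (0.995503)(-492) = -466.02 m.
1° of latitude spans πR/180 = 111177 m, so Δφ = -466.02 / 111177 × 3600 = -15.090″.

Δφ = -15.09″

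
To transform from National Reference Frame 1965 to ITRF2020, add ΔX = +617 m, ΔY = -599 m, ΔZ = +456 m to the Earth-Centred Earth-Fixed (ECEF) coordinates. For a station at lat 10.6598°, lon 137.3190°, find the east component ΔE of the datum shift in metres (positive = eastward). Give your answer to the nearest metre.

ΔE = 22 m

The local east axis at (φ, λ) is (−sin λ, cos λ, 0), so ΔE = −sin(137.3190°)·617 + cos(137.3190°)·(-599) = 22.07 m.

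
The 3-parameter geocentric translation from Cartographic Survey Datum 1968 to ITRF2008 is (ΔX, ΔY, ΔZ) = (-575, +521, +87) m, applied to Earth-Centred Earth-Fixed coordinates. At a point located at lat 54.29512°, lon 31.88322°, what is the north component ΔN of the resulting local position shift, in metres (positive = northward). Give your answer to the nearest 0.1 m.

At φ = 54.29512°, λ = 31.88322°: sin φ = 0.812034, cos φ = 0.583610, sin λ = 0.528190, cos λ = 0.849126.
ΔN = −sin φ cos λ·ΔX − sin φ sin λ·ΔY + cos φ·ΔZ = −(0.812034)(0.849126)(-575) − (0.812034)(0.528190)(521) + (0.583610)(87) = 223.79 m.

ΔN = 223.8 m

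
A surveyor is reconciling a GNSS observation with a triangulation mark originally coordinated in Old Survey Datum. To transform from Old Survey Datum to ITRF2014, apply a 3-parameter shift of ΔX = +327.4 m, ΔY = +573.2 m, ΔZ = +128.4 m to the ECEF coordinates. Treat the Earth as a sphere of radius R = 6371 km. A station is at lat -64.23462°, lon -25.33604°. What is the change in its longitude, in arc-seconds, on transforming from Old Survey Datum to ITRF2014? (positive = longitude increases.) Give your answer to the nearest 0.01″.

sin φ = -0.900582, cos φ = 0.434687, sin λ = -0.427926, cos λ = 0.903814.
East component: ΔE = −sin λ·ΔX + cos λ·ΔY = −(-0.427926)(327.4) + (0.903814)(573.2) = 658.17 m.
1° of latitude spans πR/180 = 111195 m; at latitude φ, 1° of longitude spans that × cos φ = 48335.0 m, so Δλ = 658.17 / 48335.0 × 3600 = 49.021″.

Δλ = 49.02″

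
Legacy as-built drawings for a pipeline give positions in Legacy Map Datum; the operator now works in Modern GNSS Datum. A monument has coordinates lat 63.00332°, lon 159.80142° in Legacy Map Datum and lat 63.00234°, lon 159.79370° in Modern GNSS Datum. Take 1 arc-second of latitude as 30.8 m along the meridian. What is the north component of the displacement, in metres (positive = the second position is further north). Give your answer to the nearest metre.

ΔN = -109 m

Δφ = 63.00234° − 63.00332° = -0.00098°; Δλ = 159.79370° − 159.80142° = -0.00772°.
1° of latitude = 3600 × 30.80 = 110880 m.
ΔN = Δφ × 110880 = -108.7 m; ΔE = Δλ × 110880 × cos(63.00332°) = -0.00772 × 110880 × 0.453939 = -388.6 m.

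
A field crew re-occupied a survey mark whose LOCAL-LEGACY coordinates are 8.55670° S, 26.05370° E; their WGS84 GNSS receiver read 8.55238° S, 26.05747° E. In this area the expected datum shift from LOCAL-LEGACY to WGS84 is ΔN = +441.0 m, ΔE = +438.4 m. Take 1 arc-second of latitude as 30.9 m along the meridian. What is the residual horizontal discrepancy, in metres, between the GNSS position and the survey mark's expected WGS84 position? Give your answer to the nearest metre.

46 m

Observed coordinate differences: Δφ = +0.00432°, Δλ = +0.00377°.
Converting to metres (1° lat = 111240 m, cos φ = 0.988869): observed ΔN = 480.6 m, observed ΔE = 414.7 m.
Subtracting the expected shift leaves a residual of 480.6 − (441.0) = 39.6 m north and 414.7 − (438.4) = -23.7 m east.
Residual distance = √(39.6² + (-23.7)²) = 46.1 m.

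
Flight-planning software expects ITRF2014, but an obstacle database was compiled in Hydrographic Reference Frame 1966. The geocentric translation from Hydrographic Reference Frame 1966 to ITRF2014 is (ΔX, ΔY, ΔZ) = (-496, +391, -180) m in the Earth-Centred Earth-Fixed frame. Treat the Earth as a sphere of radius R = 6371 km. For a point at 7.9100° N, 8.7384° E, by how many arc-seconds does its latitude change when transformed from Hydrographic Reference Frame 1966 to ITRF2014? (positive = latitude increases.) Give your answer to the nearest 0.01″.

Δφ = -3.85″

sin φ = 0.137617, cos φ = 0.990485, sin λ = 0.151923, cos λ = 0.988392.
North component: ΔN = −sin φ cos λ·ΔX − sin φ sin λ·ΔY + cos φ·ΔZ = −(0.137617)(0.988392)(-496) − (0.137617)(0.151923)(391) + (0.990485)(-180) = -119.00 m.
1° of latitude spans πR/180 = 111195 m, so Δφ = -119.00 / 111195 × 3600 = -3.853″.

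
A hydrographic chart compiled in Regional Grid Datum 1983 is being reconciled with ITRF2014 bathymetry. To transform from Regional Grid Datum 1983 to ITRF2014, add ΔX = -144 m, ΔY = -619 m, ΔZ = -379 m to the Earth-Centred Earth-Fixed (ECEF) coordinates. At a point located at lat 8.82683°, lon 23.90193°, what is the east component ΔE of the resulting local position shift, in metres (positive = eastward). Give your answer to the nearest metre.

ΔE = -508 m

The local east axis at (φ, λ) is (−sin λ, cos λ, 0), so ΔE = −sin(23.90193°)·(-144) + cos(23.90193°)·(-619) = -507.57 m.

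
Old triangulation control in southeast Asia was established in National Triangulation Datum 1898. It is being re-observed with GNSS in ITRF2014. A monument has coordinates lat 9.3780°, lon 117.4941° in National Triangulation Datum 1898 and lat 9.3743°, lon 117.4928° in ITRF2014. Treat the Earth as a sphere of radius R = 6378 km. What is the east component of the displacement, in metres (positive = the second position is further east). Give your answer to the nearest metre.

Δφ = 9.3743° − 9.3780° = -0.0037°; Δλ = 117.4928° − 117.4941° = -0.0013°.
1° along a meridian = πR/180 = 111317 m.
ΔN = Δφ × 111317 = -411.9 m; ΔE = Δλ × 111317 × cos(9.3780°) = -0.0013 × 111317 × 0.986635 = -142.8 m.

ΔE = -143 m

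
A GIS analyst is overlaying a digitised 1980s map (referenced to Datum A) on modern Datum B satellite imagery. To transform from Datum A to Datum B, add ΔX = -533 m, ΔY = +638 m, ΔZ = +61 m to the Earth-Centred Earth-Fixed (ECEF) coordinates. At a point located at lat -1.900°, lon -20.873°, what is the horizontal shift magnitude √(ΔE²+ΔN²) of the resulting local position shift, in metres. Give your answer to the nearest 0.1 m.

The local east axis at (φ, λ) is (−sin λ, cos λ, 0), so ΔE = −sin(-20.873°)·(-533) + cos(-20.873°)·638 = 406.22 m.
The local north axis is (−sin φ cos λ, −sin φ sin λ, cos φ), giving ΔN = -16.512 − 7.537 + 60.966 = 36.92 m.
Horizontal magnitude = √(ΔE² + ΔN²) = √(406.22² + 36.92²) = 407.90 m.

407.9 m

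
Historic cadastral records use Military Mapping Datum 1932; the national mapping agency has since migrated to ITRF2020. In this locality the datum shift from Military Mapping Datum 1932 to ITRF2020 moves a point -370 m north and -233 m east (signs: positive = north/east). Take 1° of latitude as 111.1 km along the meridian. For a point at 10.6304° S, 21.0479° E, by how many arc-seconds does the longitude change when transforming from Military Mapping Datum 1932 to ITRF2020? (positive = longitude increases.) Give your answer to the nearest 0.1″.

At latitude -10.6304°, cos φ = 0.982838.
1° of longitude at this latitude = 111.1 × cos φ = 109.19 km, so Δλ = -233.0 / 109193.3 = -0.0021338° = -7.682″.

Δλ = -7.7″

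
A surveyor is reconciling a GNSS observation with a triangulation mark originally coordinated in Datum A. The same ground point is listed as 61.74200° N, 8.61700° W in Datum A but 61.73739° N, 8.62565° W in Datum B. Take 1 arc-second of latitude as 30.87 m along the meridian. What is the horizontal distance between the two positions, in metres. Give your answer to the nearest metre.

Δφ = 61.73739° − 61.74200° = -0.00461°; Δλ = -8.62565° − -8.61700° = -0.00865°.
1° of latitude = 3600 × 30.87 = 111132 m.
ΔN = Δφ × 111132 = -512.3 m; ΔE = Δλ × 111132 × cos(61.74200°) = -0.00865 × 111132 × 0.473443 = -455.1 m.
Distance = √(ΔE² + ΔN²) = √((-455.1)² + (-512.3)²) = 685.3 m.

685 m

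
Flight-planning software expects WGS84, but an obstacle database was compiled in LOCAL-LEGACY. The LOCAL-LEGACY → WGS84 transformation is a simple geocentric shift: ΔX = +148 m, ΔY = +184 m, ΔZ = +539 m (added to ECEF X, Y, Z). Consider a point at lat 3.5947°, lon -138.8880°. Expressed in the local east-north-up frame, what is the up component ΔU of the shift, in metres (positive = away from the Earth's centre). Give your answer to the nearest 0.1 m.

ΔU = -198.2 m

The local up (radial) axis is (cos φ cos λ, cos φ sin λ, sin φ), giving ΔU = -111.288 − 120.748 + 33.794 = -198.24 m.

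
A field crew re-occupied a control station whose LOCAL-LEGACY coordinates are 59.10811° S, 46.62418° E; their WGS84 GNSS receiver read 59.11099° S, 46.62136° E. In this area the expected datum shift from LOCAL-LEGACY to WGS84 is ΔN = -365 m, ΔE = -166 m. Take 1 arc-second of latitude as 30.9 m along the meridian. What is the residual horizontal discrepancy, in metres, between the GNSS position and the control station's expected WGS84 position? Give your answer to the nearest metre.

45 m

Observed coordinate differences: Δφ = -0.00288°, Δλ = -0.00282°.
Converting to metres (1° lat = 111240 m, cos φ = 0.513420): observed ΔN = -320.4 m, observed ΔE = -161.1 m.
Subtracting the expected shift leaves a residual of -320.4 − (-365) = 44.6 m north and -161.1 − (-166) = 4.9 m east.
Residual distance = √(44.6² + 4.9²) = 44.9 m.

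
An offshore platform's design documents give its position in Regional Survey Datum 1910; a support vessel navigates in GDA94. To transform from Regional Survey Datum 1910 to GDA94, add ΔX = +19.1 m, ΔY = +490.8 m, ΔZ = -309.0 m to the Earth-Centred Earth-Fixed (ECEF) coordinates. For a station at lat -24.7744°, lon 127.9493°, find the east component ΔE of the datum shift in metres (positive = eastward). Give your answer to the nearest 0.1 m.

ΔE = -316.9 m

The local east axis at (φ, λ) is (−sin λ, cos λ, 0), so ΔE = −sin(127.9493°)·19.1 + cos(127.9493°)·490.8 = -316.89 m.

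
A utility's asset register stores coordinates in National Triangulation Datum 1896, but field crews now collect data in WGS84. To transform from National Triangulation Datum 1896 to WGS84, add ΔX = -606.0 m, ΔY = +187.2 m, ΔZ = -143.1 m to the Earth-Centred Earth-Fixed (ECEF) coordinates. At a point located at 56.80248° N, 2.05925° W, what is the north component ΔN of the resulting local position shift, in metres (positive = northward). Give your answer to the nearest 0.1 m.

ΔN = 434.0 m

The local north axis is (−sin φ cos λ, −sin φ sin λ, cos φ), giving ΔN = 506.766 + 5.629 − 78.351 = 434.04 m.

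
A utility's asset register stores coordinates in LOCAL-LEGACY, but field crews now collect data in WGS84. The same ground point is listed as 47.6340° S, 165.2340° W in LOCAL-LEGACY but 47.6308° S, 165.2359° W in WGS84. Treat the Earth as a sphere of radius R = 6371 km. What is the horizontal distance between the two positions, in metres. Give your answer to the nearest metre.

383 m

Δφ = -47.6308° − -47.6340° = +0.0032°; Δλ = -165.2359° − -165.2340° = -0.0019°.
1° along a meridian = πR/180 = 111195 m.
ΔN = Δφ × 111195 = 355.8 m; ΔE = Δλ × 111195 × cos(-47.6340°) = -0.0019 × 111195 × 0.673864 = -142.4 m.
Distance = √(ΔE² + ΔN²) = √((-142.4)² + 355.8²) = 383.2 m.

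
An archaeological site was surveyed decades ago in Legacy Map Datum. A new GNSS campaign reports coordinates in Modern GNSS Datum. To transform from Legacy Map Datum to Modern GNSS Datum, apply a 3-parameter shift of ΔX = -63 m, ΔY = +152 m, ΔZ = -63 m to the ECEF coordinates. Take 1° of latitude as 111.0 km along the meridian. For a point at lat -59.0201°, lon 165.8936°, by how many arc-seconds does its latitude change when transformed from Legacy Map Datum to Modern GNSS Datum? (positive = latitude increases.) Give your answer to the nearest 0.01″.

sin φ = -0.857348, cos φ = 0.514737, sin λ = 0.243723, cos λ = -0.969845.
North component: ΔN = −sin φ cos λ·ΔX − sin φ sin λ·ΔY + cos φ·ΔZ = −(-0.857348)(-0.969845)(-63) − (-0.857348)(0.243723)(152) + (0.514737)(-63) = 51.72 m.
1° of latitude spans 111000 m, so Δφ = 51.72 / 111000 × 3600 = 1.677″.

Δφ = 1.68″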